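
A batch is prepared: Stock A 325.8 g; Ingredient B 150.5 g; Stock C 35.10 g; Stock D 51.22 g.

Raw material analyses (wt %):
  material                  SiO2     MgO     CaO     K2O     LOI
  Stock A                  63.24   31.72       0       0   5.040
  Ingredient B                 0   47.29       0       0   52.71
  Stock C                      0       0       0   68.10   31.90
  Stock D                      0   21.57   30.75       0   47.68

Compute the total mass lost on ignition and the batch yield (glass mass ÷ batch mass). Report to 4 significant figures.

LOI loss = 131.4 g; glass = 431.3 g; yield = 76.65%

The working math keeps exact precision in all steps; intermediates are shown with 4-significant-digit rounding between the steps. A single rounding finalizes every reported figure; derived quantities are recomputed from the weighed amounts per 431.3 g of glass at full precision (net glass mass, the yield, four oxide percentages, ignition loss, totals) exactly as printed in the question or the answer.
Ignition loss by material:
  Stock A: 325.8 × 0.05040 = 16.42 g
  Ingredient B: 150.5 × 0.5271 = 79.33 g
  Stock C: 35.10 × 0.3190 = 11.20 g
  Stock D: 51.22 × 0.4768 = 24.42 g
Total LOI = 131.4 g
Glass = batch − LOI = 562.6 − 131.4 = 431.3 g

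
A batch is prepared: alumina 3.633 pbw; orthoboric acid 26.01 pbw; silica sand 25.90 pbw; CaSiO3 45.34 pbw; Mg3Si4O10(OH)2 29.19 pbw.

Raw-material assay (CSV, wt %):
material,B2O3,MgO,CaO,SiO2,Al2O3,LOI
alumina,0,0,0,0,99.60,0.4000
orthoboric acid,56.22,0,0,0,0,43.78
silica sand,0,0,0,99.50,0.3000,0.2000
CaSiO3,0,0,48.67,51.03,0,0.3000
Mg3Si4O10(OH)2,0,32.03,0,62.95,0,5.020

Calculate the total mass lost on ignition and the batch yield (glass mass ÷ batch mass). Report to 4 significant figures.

LOI loss = 13.05 pbw; glass = 117.0 pbw; yield = 89.96%

In-progress results are displayed, rounded to four significant digits, within the worked lines — all arithmetic runs at full float precision at all times. Every reported result is rounded only once. Derived quantities (the five compositions, the totals, LOI, net glass mass, the yield) are re-derived using the weight values per 117.0 pbw of glass at exact precision, as set out in problem or answer.
Loss on ignition, line by line:
  alumina: 3.633 × 0.004000 = 0.01453 pbw
  orthoboric acid: 26.01 × 0.4378 = 11.39 pbw
  silica sand: 25.90 × 0.002000 = 0.05180 pbw
  CaSiO3: 45.34 × 0.003000 = 0.1360 pbw
  Mg3Si4O10(OH)2: 29.19 × 0.05020 = 1.465 pbw
Total LOI = 13.05 pbw
Glass = batch − LOI = 130.1 − 13.05 = 117.0 pbw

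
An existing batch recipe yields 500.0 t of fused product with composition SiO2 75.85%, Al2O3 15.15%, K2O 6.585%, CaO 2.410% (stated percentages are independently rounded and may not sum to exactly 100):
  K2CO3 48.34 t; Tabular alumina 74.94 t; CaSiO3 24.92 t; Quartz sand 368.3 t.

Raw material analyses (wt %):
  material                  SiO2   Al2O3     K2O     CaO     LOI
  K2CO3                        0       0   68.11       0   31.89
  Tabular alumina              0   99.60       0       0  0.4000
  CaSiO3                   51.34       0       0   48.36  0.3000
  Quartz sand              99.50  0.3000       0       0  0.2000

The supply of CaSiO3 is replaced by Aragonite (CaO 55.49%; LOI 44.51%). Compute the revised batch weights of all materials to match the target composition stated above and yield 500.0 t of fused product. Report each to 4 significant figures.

Revised batch per 500.0 t fused product:
  K2CO3: 48.34 t
  Tabular alumina: 74.91 t
  Aragonite: 21.72 t
  Quartz sand: 381.2 t
Total batch = 526.2 t; LOI loss = 26.15 t

The intermediate values appear, rounded to four significant digits, as written; all arithmetic holds exact precision at all times. Exactly one rounding lands on every reported value. All derived quantities are re-derived using the weight values per 500.0 t of glass in full precision (the totals, the four compositions, LOI, glass mass, yield), exactly as printed in the problem or the answer.
Target masses of each oxide per 500.0 t fused product:
  SiO2: 75.85% × 500.0 = 379.2 t
  Al2O3: 15.15% × 500.0 = 75.75 t
  K2O: 6.585% × 500.0 = 32.92 t
  CaO: 2.410% × 500.0 = 12.05 t
Mass-balance tally per oxide working from each reported weight, per the basis as stated (sums match the target masses exact up to rounding of places):
  SiO2: 381.2·0.9950 = 379.3 t (target 379.2 t)
  Al2O3: 74.91·0.9960 + 381.2·0.003000 = 75.75 t (target 75.75 t)
  K2O: 48.34·0.6811 = 32.92 t (target 32.92 t)
  CaO: 21.72·0.5549 = 12.05 t (target 12.05 t)
Mass balance on the glass: total batch − LOI = 500.0 t (oxide target masses add up to 500.0 t; versus the stated basis of 500.0 t — any gap is answer rounding).
Batch total: Σ batch = 526.2 t; the LOI term Σ batch·LOI equals 26.15 t; yield = glass ÷ total batch = 95.03%.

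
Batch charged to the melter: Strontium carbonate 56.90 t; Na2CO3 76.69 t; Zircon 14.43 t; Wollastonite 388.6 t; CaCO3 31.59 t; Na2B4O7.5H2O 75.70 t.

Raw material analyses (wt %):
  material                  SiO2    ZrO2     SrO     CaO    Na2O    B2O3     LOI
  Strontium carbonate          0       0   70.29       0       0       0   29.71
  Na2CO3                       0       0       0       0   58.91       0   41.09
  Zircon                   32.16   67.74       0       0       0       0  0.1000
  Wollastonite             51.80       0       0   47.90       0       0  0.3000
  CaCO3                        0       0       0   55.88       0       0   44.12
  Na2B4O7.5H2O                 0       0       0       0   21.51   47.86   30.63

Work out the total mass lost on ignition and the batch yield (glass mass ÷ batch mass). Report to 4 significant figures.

All internal work maintains full precision at all times — in-progress results are displayed, with 4-significant-digit rounding, alongside each step — every reported result receives exactly one rounding; all derived quantities (the yield, LOI, totals, six oxide percentages, net glass mass) are re-derived at full precision using the weight values for 557.2 t of glass exactly as shown in problem or answer.
LOI of each material in turn:
  Strontium carbonate: 56.90 × 0.2971 = 16.90 t
  Na2CO3: 76.69 × 0.4109 = 31.51 t
  Zircon: 14.43 × 0.001000 = 0.01443 t
  Wollastonite: 388.6 × 0.003000 = 1.166 t
  CaCO3: 31.59 × 0.4412 = 13.94 t
  Na2B4O7.5H2O: 75.70 × 0.3063 = 23.19 t
Total LOI = 86.72 t
Glass = batch − LOI = 643.9 − 86.72 = 557.2 t

LOI loss = 86.72 t; glass = 557.2 t; yield = 86.53%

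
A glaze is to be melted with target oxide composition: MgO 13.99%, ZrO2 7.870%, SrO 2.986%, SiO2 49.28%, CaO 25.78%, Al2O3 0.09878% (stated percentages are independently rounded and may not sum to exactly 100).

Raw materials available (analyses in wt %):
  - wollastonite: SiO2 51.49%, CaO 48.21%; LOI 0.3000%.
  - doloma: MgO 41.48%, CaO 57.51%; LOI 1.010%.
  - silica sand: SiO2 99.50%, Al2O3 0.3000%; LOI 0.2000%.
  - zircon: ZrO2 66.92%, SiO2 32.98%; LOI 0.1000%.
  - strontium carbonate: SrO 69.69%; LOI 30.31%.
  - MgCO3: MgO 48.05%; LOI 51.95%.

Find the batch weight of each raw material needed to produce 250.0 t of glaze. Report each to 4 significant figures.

Every computation maintains exact precision end to end; the intermediate values are printed, rounded to four significant figures, between the steps — each reported figure takes a single rounding — all derived quantities (yield, the totals, six oxide percentages, ignition loss, net glass mass) are recomputed using the weight values for 250.0 t of glass at exact precision, as they appear in either problem or answer.
Oxide mass targets, per 250.0 t glaze:
  MgO: 13.99% × 250.0 = 34.98 t
  ZrO2: 7.870% × 250.0 = 19.68 t
  SrO: 2.986% × 250.0 = 7.465 t
  SiO2: 49.28% × 250.0 = 123.2 t
  CaO: 25.78% × 250.0 = 64.45 t
  Al2O3: 0.09878% × 250.0 = 0.2470 t
Balance tally, oxide-wise, given the weights on record, against the basis in use (oxide sums agree with the targets given rounding of the digits):
  MgO: 60.62·0.4148 + 20.45·0.4805 = 34.97 t (target 34.98 t)
  ZrO2: 29.40·0.6692 = 19.67 t (target 19.68 t)
  SrO: 10.71·0.6969 = 7.464 t (target 7.465 t)
  SiO2: 61.37·0.5149 + 82.32·0.9950 + 29.40·0.3298 = 123.2 t (target 123.2 t)
  CaO: 61.37·0.4821 + 60.62·0.5751 = 64.45 t (target 64.45 t)
  Al2O3: 82.32·0.003000 = 0.2470 t (target 0.2470 t)
Auditing the glass mass value: Σ batch − LOI loss = 250.0 t (summing oxide targets gives 250.0 t; with the basis standing at 250.0 t — rounding explains the deltas).
Adding the batch up: Σ batch = 264.9 t; LOI loss = Σ batch·LOI = 14.86 t; yield: glass divided by total = 94.39%.

Batch per 250.0 t glaze:
  wollastonite: 61.37 t
  doloma: 60.62 t
  silica sand: 82.32 t
  zircon: 29.40 t
  strontium carbonate: 10.71 t
  MgCO3: 20.45 t
Total batch = 264.9 t; LOI loss = 14.86 t; yield = 94.39%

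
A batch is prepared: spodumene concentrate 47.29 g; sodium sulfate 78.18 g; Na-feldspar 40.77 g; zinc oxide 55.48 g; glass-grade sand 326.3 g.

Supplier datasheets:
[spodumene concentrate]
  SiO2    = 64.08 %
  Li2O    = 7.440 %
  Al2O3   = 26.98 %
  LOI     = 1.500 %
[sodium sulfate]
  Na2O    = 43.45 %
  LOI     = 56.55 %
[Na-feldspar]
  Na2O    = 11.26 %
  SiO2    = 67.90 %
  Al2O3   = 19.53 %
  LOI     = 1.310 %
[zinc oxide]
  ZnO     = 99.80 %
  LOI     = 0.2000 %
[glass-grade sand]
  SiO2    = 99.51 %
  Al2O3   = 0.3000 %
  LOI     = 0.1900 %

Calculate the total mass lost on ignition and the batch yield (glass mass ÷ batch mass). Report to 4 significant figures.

The intermediate values are shown rounded to 4 significant figures alongside each step; all arithmetic maintains full float precision through the solve — a single rounding yields every reported result — the derived quantities are recomputed from the batch weights per 501.8 g of glass at full float precision (net glass mass, totals, the five compositions, the yield, ignition loss) as given in the problem or the answer.
LOI of each material in turn:
  spodumene concentrate: 47.29 × 0.01500 = 0.7093 g
  sodium sulfate: 78.18 × 0.5655 = 44.21 g
  Na-feldspar: 40.77 × 0.01310 = 0.5341 g
  zinc oxide: 55.48 × 0.002000 = 0.1110 g
  glass-grade sand: 326.3 × 0.001900 = 0.6200 g
Total LOI = 46.19 g
Glass = batch − LOI = 548.0 − 46.19 = 501.8 g

LOI loss = 46.19 g; glass = 501.8 g; yield = 91.57%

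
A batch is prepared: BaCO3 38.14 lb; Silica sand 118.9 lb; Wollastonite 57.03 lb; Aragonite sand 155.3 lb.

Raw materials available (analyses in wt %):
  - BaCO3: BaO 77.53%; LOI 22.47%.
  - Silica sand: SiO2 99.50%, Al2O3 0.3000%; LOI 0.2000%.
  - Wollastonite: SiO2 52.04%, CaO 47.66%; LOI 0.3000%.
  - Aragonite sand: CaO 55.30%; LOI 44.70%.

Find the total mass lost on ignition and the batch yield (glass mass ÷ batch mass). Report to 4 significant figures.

LOI loss = 78.40 lb; glass = 291.0 lb; yield = 78.78%

Working values are displayed, with 4-significant-figure rounding, in the working — each numeric step maintains full precision through every step — a single rounding produces every reported value — all derived quantities (yield, four oxide percentages, glass mass, ignition loss, the totals) are recomputed at full float precision from the weighed amounts per 291.0 lb of glass, precisely as stated by problem or answer.
Loss on ignition, line by line:
  BaCO3: 38.14 × 0.2247 = 8.570 lb
  Silica sand: 118.9 × 0.002000 = 0.2378 lb
  Wollastonite: 57.03 × 0.003000 = 0.1711 lb
  Aragonite sand: 155.3 × 0.4470 = 69.42 lb
Total LOI = 78.40 lb
Glass = batch − LOI = 369.4 − 78.40 = 291.0 lb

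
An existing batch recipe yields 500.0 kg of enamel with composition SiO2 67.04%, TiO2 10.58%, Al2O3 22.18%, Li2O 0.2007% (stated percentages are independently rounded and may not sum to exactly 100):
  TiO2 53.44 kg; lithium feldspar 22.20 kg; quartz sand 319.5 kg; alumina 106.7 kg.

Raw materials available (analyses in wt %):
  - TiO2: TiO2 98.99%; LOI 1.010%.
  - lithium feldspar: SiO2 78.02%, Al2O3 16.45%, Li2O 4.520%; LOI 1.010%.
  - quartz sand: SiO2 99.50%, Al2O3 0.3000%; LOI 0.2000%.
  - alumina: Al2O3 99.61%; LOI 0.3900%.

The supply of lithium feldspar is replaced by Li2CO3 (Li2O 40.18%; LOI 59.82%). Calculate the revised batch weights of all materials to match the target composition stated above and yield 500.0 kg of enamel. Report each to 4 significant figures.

Revised batch per 500.0 kg enamel:
  TiO2: 53.44 kg
  Li2CO3: 2.498 kg
  quartz sand: 336.9 kg
  alumina: 110.3 kg
Total batch = 503.1 kg; LOI loss = 3.138 kg

All internal work carries exact precision from first step to last. Working values are displayed (rounded to four significant digits) between the steps; exactly one rounding is applied to each reported result. Derived quantities, which include LOI, four oxide percentages, the yield, glass mass, totals, are computed at exact precision, as they appear in the problem or the answer, from the batch weights at 500.0 kg of glass.
Target masses of each oxide per 500.0 kg enamel:
  SiO2: 67.04% × 500.0 = 335.2 kg
  TiO2: 10.58% × 500.0 = 52.90 kg
  Al2O3: 22.18% × 500.0 = 110.9 kg
  Li2O: 0.2007% × 500.0 = 1.003 kg
Balance tally, oxide-wise, from the weights as reported, for the quoted basis mass (oxide sums agree with the targets inside rounding margins):
  SiO2: 336.9·0.9950 = 335.2 kg (target 335.2 kg)
  TiO2: 53.44·0.9899 = 52.90 kg (target 52.90 kg)
  Al2O3: 336.9·0.003000 + 110.3·0.9961 = 110.9 kg (target 110.9 kg)
  Li2O: 2.498·0.4018 = 1.004 kg (target 1.003 kg)
Consistency of the glass mass: Σ batch − LOI loss = 500.0 kg (the Σ of target masses is 500.0 kg; versus the stated basis of 500.0 kg — a pure rounding effect).
Summing the batch: Σ batch = 503.1 kg; ignition loss, Σ(batch × LOI) = 3.138 kg; yield: glass divided by total = 99.38%.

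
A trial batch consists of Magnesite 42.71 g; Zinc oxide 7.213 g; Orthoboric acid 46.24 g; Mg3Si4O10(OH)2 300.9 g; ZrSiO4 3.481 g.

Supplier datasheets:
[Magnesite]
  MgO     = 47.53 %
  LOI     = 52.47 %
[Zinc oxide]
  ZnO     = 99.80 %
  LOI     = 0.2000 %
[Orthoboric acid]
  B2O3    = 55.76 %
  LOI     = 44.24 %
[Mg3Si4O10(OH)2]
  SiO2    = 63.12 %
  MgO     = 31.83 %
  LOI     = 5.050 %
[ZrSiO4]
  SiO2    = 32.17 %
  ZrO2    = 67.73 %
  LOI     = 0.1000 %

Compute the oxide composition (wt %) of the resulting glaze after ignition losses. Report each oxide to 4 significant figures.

Glass mass = 342.5 g (batch 400.5 − LOI 58.08).
Composition: ZnO 2.102%, SiO2 55.79%, MgO 33.89%, ZrO2 0.6884%, B2O3 7.529%

In-progress results are printed (rounded to 4 significant digits) when written out — the whole derivation holds full precision at each step; a single rounding finalizes every reported number — all derived quantities are re-derived using the weight values at 342.5 g of glass in exact precision (LOI, glass mass, five oxide percentages, totals, yield), exactly as printed in the problem or answer text.
Mass of each oxide from the mix:
  ZnO: 7.213·0.9980 = 7.199 g
  SiO2: 300.9·0.6312 + 3.481·0.3217 = 191.0 g
  MgO: 42.71·0.4753 + 300.9·0.3183 = 116.1 g
  ZrO2: 3.481·0.6773 = 2.358 g
  B2O3: 46.24·0.5576 = 25.78 g
LOI: 42.71·0.5247 + 7.213·0.002000 + 46.24·0.4424 + 300.9·0.05050 + 3.481·0.001000 = 58.08 g
Net of LOI, the glass mass = 400.5 − 58.08 = 342.5 g (the oxide masses sum to this)
each oxide over glass, ×100, is wt %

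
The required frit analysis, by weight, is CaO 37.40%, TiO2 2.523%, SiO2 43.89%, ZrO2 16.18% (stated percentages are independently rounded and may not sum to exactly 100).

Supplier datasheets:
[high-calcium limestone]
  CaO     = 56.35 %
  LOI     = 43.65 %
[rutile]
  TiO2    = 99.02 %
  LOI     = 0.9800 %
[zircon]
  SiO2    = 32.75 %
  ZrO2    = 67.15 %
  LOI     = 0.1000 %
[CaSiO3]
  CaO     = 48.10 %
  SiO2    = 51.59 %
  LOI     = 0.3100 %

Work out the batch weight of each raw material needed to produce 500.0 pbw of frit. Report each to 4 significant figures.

Batch per 500.0 pbw frit:
  high-calcium limestone: 34.04 pbw
  rutile: 12.74 pbw
  zircon: 120.5 pbw
  CaSiO3: 348.9 pbw
Total batch = 516.2 pbw; LOI loss = 16.19 pbw; yield = 96.86%

Intermediates are shown (rounded to 4 significant figures) within the worked lines; all internal work carries exact precision at every stage. Each reported result takes just one rounding. All derived quantities are computed at exact precision (the four compositions, the totals, glass mass, the yield, LOI) using the weight values at 500.0 pbw of glass exactly as printed in either problem or answer.
Target masses of each oxide per 500.0 pbw frit:
  CaO: 37.40% × 500.0 = 187.0 pbw
  TiO2: 2.523% × 500.0 = 12.62 pbw
  SiO2: 43.89% × 500.0 = 219.4 pbw
  ZrO2: 16.18% × 500.0 = 80.90 pbw
A balance pass over the oxides, per the reported batch figures, for the quoted basis mass (summed amounts equal target values given rounding of the digits):
  CaO: 34.04·0.5635 + 348.9·0.4810 = 187.0 pbw (target 187.0 pbw)
  TiO2: 12.74·0.9902 = 12.62 pbw (target 12.62 pbw)
  SiO2: 120.5·0.3275 + 348.9·0.5159 = 219.5 pbw (target 219.4 pbw)
  ZrO2: 120.5·0.6715 = 80.92 pbw (target 80.90 pbw)
Glass-mass sanity pass: whole batch net of LOI = 500.0 pbw (oxide target masses add up to 500.0 pbw; against the stated basis, 500.0 pbw — any gap is answer rounding).
Batch grand total — Σ batch = 516.2 pbw; LOI loss = Σ batch·LOI = 16.19 pbw; yield = glass ÷ total batch = 96.86%.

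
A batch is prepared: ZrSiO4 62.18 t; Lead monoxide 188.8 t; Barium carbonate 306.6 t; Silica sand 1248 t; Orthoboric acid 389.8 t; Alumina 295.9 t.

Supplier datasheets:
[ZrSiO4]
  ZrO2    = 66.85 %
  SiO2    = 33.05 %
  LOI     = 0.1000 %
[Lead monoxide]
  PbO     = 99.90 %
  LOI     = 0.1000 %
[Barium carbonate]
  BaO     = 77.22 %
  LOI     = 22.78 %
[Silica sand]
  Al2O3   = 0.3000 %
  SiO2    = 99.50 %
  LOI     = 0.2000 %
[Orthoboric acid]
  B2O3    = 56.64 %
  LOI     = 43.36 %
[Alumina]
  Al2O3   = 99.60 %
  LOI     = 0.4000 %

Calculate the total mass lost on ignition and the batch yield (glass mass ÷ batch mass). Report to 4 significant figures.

All internal work maintains full float precision throughout — the intermediate values are shown (rounded to 4 significant digits) at each printed step; a single rounding completes each reported result. The derived quantities (glass mass, ignition loss, yield, totals, six oxide percentages) are computed in full float precision from the batch weights at 2248 t of glass as given in problem or answer.
Each material's LOI contribution:
  ZrSiO4: 62.18 × 0.001000 = 0.06218 t
  Lead monoxide: 188.8 × 0.001000 = 0.1888 t
  Barium carbonate: 306.6 × 0.2278 = 69.84 t
  Silica sand: 1248 × 0.002000 = 2.496 t
  Orthoboric acid: 389.8 × 0.4336 = 169.0 t
  Alumina: 295.9 × 0.004000 = 1.184 t
Total LOI = 242.8 t
Glass = batch − LOI = 2491 − 242.8 = 2248 t

LOI loss = 242.8 t; glass = 2248 t; yield = 90.25%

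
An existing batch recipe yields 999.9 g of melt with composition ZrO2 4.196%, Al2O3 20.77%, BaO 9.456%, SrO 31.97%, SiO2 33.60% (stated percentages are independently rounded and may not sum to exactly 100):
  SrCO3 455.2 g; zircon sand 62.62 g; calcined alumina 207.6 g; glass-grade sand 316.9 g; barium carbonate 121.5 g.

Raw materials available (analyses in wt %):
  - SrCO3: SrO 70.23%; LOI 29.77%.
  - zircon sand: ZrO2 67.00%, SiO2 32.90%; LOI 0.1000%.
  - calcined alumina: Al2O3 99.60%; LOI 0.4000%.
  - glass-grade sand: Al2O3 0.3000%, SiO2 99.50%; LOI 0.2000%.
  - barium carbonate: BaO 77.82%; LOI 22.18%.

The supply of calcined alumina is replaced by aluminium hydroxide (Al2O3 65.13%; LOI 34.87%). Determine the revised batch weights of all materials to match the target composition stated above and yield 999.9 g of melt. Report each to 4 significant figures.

In-progress results are displayed, rounded to 4 significant figures, alongside each step. All internal work carries full float precision from start to finish. Every reported result is rounded a single time; all derived quantities (ignition loss, the yield, five oxide percentages, the totals, net glass mass) are rebuilt in full precision starting from the weights for 999.9 g of glass precisely as stated by the question or the answer.
Oxide mass targets, per 999.9 g melt:
  ZrO2: 4.196% × 999.9 = 41.96 g
  Al2O3: 20.77% × 999.9 = 207.7 g
  BaO: 9.456% × 999.9 = 94.55 g
  SrO: 31.97% × 999.9 = 319.7 g
  SiO2: 33.60% × 999.9 = 336.0 g
Verifying the oxide balance applying the batch weights above, per the basis as stated (sums match the target masses within answer rounding):
  ZrO2: 62.62·0.6700 = 41.96 g (target 41.96 g)
  Al2O3: 317.4·0.6513 + 316.9·0.003000 = 207.7 g (target 207.7 g)
  BaO: 121.5·0.7782 = 94.55 g (target 94.55 g)
  SrO: 455.2·0.7023 = 319.7 g (target 319.7 g)
  SiO2: 62.62·0.3290 + 316.9·0.9950 = 335.9 g (target 336.0 g)
Consistency of the glass mass: the batch minus its LOI: 999.8 g (the targets, summed, come to 999.8 g; versus the stated basis of 999.9 g — deltas are rounding alone).
Batch total: Σ batch = 1274 g; the LOI term Σ batch·LOI equals 273.8 g; yield = glass ÷ total batch = 78.50%.

Revised batch per 999.9 g melt:
  SrCO3: 455.2 g
  zircon sand: 62.62 g
  aluminium hydroxide: 317.4 g
  glass-grade sand: 316.9 g
  barium carbonate: 121.5 g
Total batch = 1274 g; LOI loss = 273.8 g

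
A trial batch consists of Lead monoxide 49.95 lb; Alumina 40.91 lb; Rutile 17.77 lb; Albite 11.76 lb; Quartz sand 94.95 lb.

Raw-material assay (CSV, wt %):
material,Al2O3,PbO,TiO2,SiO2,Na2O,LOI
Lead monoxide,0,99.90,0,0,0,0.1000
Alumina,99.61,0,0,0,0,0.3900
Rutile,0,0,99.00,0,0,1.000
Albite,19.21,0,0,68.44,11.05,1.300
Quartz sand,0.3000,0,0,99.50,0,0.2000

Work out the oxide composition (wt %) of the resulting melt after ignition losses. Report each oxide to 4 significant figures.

Glass mass = 214.6 lb (batch 215.3 − LOI 0.7300).
Composition: Al2O3 20.17%, PbO 23.25%, TiO2 8.197%, SiO2 47.77%, Na2O 0.6055%

The whole derivation carries full precision in every operation; in-progress results appear (rounded to four significant figures) when written out — every reported figure carries a single rounding — derived quantities (the five compositions, totals, net glass mass, the yield, LOI) are re-derived from the batch weights at 214.6 lb of glass in full precision as given in the problem or the answer.
What the batch supplies per oxide:
  Al2O3: 40.91·0.9961 + 11.76·0.1921 + 94.95·0.003000 = 43.29 lb
  PbO: 49.95·0.9990 = 49.90 lb
  TiO2: 17.77·0.9900 = 17.59 lb
  SiO2: 11.76·0.6844 + 94.95·0.9950 = 102.5 lb
  Na2O: 11.76·0.1105 = 1.299 lb
LOI: 49.95·0.001000 + 40.91·0.003900 + 17.77·0.01000 + 11.76·0.01300 + 94.95·0.002000 = 0.7300 lb
Glass = total batch minus LOI = 215.3 − 0.7300 = 214.6 lb (the oxide masses sum to this)
wt %: oxide over glass, times 100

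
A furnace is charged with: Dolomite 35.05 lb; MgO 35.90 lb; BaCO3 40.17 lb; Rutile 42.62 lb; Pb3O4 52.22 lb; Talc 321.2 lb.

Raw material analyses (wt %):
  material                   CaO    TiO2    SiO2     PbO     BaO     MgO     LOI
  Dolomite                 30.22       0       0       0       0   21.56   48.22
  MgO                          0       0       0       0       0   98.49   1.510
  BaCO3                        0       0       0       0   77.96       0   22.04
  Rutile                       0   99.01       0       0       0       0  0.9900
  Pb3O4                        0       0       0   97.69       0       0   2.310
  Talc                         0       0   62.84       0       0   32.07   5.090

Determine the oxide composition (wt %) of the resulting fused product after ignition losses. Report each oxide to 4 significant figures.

The working math holds full precision throughout. In-progress results appear (rounded to 4 significant figures) within the worked lines; a single rounding finalizes each reported figure; all derived quantities (glass mass, the six compositions, totals, ignition loss, yield) are computed from the batch weights per 482.9 lb of glass at exact precision, precisely as stated by the problem or the answer.
Mass of each oxide from the mix:
  CaO: 35.05·0.3022 = 10.59 lb
  TiO2: 42.62·0.9901 = 42.20 lb
  SiO2: 321.2·0.6284 = 201.8 lb
  PbO: 52.22·0.9769 = 51.01 lb
  BaO: 40.17·0.7796 = 31.32 lb
  MgO: 35.05·0.2156 + 35.90·0.9849 + 321.2·0.3207 = 145.9 lb
LOI: 35.05·0.4822 + 35.90·0.01510 + 40.17·0.2204 + 42.62·0.009900 + 52.22·0.02310 + 321.2·0.05090 = 44.27 lb
The glass mass, total less LOI, = 527.2 − 44.27 = 482.9 lb (= Σ oxide masses)
percent share: oxide ÷ glass, ×100

Glass mass = 482.9 lb (batch 527.2 − LOI 44.27).
Composition: CaO 2.194%, TiO2 8.739%, SiO2 41.80%, PbO 10.56%, BaO 6.485%, MgO 30.22%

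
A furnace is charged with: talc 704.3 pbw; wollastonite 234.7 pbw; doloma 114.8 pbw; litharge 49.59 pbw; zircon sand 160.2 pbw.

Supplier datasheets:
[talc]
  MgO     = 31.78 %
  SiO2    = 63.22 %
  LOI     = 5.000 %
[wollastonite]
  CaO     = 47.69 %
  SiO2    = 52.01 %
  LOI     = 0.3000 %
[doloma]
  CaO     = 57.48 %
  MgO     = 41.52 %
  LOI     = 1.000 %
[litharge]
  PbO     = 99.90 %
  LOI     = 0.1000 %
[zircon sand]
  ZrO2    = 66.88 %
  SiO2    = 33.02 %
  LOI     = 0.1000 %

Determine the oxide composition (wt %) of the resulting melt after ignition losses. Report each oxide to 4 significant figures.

Glass mass = 1226 pbw (batch 1264 − LOI 37.28).
Composition: PbO 4.040%, CaO 14.51%, ZrO2 8.737%, MgO 22.14%, SiO2 50.58%

The whole derivation keeps exact precision from start to finish. Mid-chain values are shown rounded to four significant figures — a single rounding yields each reported value — derived quantities are recomputed at full precision (yield, totals, LOI, net glass mass, five oxide percentages) starting from the weights at 1226 pbw of glass, exactly as shown in the problem or the answer.
Oxide-by-oxide delivered mass:
  PbO: 49.59·0.9990 = 49.54 pbw
  CaO: 234.7·0.4769 + 114.8·0.5748 = 177.9 pbw
  ZrO2: 160.2·0.6688 = 107.1 pbw
  MgO: 704.3·0.3178 + 114.8·0.4152 = 271.5 pbw
  SiO2: 704.3·0.6322 + 234.7·0.5201 + 160.2·0.3302 = 620.2 pbw
LOI: 704.3·0.05000 + 234.7·0.003000 + 114.8·0.01000 + 49.59·0.001000 + 160.2·0.001000 = 37.28 pbw
Resulting glass, batch − LOI: 1264 − 37.28 = 1226 pbw (= the summed oxide contributions)
wt % = oxide mass / glass mass × 100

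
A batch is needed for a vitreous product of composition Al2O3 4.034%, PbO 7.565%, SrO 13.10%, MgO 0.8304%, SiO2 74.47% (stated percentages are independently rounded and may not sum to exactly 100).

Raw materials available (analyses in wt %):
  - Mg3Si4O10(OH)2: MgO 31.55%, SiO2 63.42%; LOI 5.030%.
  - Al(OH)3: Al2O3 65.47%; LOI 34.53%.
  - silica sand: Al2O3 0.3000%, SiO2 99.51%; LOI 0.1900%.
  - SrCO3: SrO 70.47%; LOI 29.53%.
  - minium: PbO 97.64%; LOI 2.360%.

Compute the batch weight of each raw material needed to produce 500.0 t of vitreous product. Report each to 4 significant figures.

Batch per 500.0 t vitreous product:
  Mg3Si4O10(OH)2: 13.16 t
  Al(OH)3: 29.13 t
  silica sand: 365.8 t
  SrCO3: 92.95 t
  minium: 38.74 t
Total batch = 539.8 t; LOI loss = 39.78 t; yield = 92.63%

All internal work carries exact precision throughout. The intermediate values appear rounded to four significant figures alongside each step — each reported value takes a single rounding — derived quantities (five oxide percentages, the yield, totals, net glass mass, LOI) are recomputed in full float precision from the batch weights per 500.0 t of glass as given in the problem or the answer.
Oxide-by-oxide targets in 500.0 t vitreous product:
  Al2O3: 4.034% × 500.0 = 20.17 t
  PbO: 7.565% × 500.0 = 37.83 t
  SrO: 13.10% × 500.0 = 65.50 t
  MgO: 0.8304% × 500.0 = 4.152 t
  SiO2: 74.47% × 500.0 = 372.4 t
A balance pass over the oxides, with the batch weights as given, for the quoted basis mass (sums match the target masses given rounding of the digits):
  Al2O3: 29.13·0.6547 + 365.8·0.003000 = 20.17 t (target 20.17 t)
  PbO: 38.74·0.9764 = 37.83 t (target 37.83 t)
  SrO: 92.95·0.7047 = 65.50 t (target 65.50 t)
  MgO: 13.16·0.3155 = 4.152 t (target 4.152 t)
  SiO2: 13.16·0.6342 + 365.8·0.9951 = 372.4 t (target 372.4 t)
Glass-mass closure: total charge less LOI = 500.0 t (summing oxide targets gives 500.0 t; the stated basis being 500.0 t — deltas are rounding alone).
Batch total: Σ batch = 539.8 t; the LOI term Σ batch·LOI equals 39.78 t; as yield: glass ÷ batch → 92.63%.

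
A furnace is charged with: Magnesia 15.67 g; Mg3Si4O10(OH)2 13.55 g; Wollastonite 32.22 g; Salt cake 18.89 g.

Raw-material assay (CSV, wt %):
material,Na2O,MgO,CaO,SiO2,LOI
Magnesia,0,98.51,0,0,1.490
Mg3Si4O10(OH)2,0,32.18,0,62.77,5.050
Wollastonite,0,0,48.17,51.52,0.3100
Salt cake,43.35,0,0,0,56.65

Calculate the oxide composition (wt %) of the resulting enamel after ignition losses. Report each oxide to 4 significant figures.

The whole derivation carries full float precision at each step; in-progress results are printed rounded to 4 significant figures in the working — a single rounding finalizes every reported value; derived quantities, which include LOI, four oxide percentages, the yield, totals, net glass mass, are computed at full float precision, exactly as printed in problem or answer, from the batch weights per 68.61 g of glass.
Delivered oxide masses:
  Na2O: 18.89·0.4335 = 8.189 g
  MgO: 15.67·0.9851 + 13.55·0.3218 = 19.80 g
  CaO: 32.22·0.4817 = 15.52 g
  SiO2: 13.55·0.6277 + 32.22·0.5152 = 25.11 g
LOI: 15.67·0.01490 + 13.55·0.05050 + 32.22·0.003100 + 18.89·0.5665 = 11.72 g
batch − LOI leaves glass = 80.33 − 11.72 = 68.61 g (the oxide masses sum to this)
percent by weight: oxide/glass ×100

Glass mass = 68.61 g (batch 80.33 − LOI 11.72).
Composition: Na2O 11.94%, MgO 28.85%, CaO 22.62%, SiO2 36.59%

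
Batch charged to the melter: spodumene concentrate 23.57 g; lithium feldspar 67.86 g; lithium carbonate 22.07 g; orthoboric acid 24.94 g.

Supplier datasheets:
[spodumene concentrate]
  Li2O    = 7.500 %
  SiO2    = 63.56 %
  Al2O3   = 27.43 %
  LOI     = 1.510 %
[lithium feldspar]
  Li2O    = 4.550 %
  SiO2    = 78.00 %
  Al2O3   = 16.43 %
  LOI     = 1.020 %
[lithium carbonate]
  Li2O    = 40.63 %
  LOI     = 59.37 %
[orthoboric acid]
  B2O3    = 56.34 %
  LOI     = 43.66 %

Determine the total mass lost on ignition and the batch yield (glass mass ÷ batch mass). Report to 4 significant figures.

LOI loss = 25.04 g; glass = 113.4 g; yield = 81.91%

Intermediates are printed, rounded to four significant digits, on the page — full float precision is kept all the way through — each reported figure takes just one rounding; the derived quantities are carried in full precision (yield, four oxide percentages, the totals, LOI, net glass mass) using the weight values at 113.4 g of glass, as set out in either problem or answer.
Ignition loss by material:
  spodumene concentrate: 23.57 × 0.01510 = 0.3559 g
  lithium feldspar: 67.86 × 0.01020 = 0.6922 g
  lithium carbonate: 22.07 × 0.5937 = 13.10 g
  orthoboric acid: 24.94 × 0.4366 = 10.89 g
Total LOI = 25.04 g
Glass = batch − LOI = 138.4 − 25.04 = 113.4 g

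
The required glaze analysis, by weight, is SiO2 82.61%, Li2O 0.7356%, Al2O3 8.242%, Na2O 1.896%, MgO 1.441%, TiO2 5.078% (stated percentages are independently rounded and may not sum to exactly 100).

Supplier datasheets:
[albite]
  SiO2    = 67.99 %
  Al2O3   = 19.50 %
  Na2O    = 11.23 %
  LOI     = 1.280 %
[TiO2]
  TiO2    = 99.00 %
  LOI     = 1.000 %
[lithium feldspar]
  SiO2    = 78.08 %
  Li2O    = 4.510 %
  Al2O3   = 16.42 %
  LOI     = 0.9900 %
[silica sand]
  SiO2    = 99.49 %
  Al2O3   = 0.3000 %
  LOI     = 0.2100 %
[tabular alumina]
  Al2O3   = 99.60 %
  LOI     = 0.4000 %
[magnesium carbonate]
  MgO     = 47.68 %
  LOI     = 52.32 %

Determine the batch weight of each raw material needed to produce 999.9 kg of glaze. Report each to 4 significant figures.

Exact precision is held from start to finish — the intermediate values are shown with 4-significant-figure rounding alongside each step; every reported value receives exactly one rounding; derived quantities (yield, glass mass, totals, LOI, the six compositions) are re-derived at exact precision using the weight values on 999.9 kg of glass exactly as shown in the question or the answer.
Target oxide masses per 999.9 kg glaze:
  SiO2: 82.61% × 999.9 = 826.0 kg
  Li2O: 0.7356% × 999.9 = 7.355 kg
  Al2O3: 8.242% × 999.9 = 82.41 kg
  Na2O: 1.896% × 999.9 = 18.96 kg
  MgO: 1.441% × 999.9 = 14.41 kg
  TiO2: 5.078% × 999.9 = 50.77 kg
Mass-balance tally per oxide on the weights just shown, per the basis as stated (summed amounts equal target values within answer rounding):
  SiO2: 168.8·0.6799 + 163.1·0.7808 + 586.9·0.9949 = 826.0 kg (target 826.0 kg)
  Li2O: 163.1·0.04510 = 7.356 kg (target 7.355 kg)
  Al2O3: 168.8·0.1950 + 163.1·0.1642 + 586.9·0.003000 + 21.04·0.9960 = 82.41 kg (target 82.41 kg)
  Na2O: 168.8·0.1123 = 18.96 kg (target 18.96 kg)
  MgO: 30.22·0.4768 = 14.41 kg (target 14.41 kg)
  TiO2: 51.29·0.9900 = 50.78 kg (target 50.77 kg)
The glass-mass cross-check: batch total minus LOI = 999.9 kg (oxide target masses add up to 999.9 kg; stated basis 999.9 kg — deltas are rounding alone).
Whole-batch sum: Σ batch = 1021 kg; Σ batch·LOI gives LOI loss = 21.42 kg; glass ÷ batch gives a yield of 97.90%.

Batch per 999.9 kg glaze:
  albite: 168.8 kg
  TiO2: 51.29 kg
  lithium feldspar: 163.1 kg
  silica sand: 586.9 kg
  tabular alumina: 21.04 kg
  magnesium carbonate: 30.22 kg
Total batch = 1021 kg; LOI loss = 21.42 kg; yield = 97.90%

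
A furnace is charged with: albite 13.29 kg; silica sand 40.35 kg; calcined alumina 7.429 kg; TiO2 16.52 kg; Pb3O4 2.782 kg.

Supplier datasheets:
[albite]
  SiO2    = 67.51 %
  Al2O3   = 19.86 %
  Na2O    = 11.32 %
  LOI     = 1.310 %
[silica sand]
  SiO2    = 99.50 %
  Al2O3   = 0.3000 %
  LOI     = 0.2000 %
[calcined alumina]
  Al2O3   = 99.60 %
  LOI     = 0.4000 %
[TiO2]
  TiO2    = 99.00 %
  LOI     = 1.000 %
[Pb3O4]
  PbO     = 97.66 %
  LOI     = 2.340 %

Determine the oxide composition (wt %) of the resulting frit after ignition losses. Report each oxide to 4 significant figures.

Glass mass = 79.86 kg (batch 80.37 − LOI 0.5148).
Composition: PbO 3.402%, SiO2 61.51%, Al2O3 12.72%, TiO2 20.48%, Na2O 1.884%

Mid-chain values are printed (rounded to four significant digits) between the steps; all internal work holds exact precision throughout; a single rounding produces every reported value — the derived quantities (LOI, net glass mass, the five compositions, the totals, yield) are carried in full float precision from the batch weights at 79.86 kg of glass, as written in problem or answer.
Oxide masses out of the charge:
  PbO: 2.782·0.9766 = 2.717 kg
  SiO2: 13.29·0.6751 + 40.35·0.9950 = 49.12 kg
  Al2O3: 13.29·0.1986 + 40.35·0.003000 + 7.429·0.9960 = 10.16 kg
  TiO2: 16.52·0.9900 = 16.35 kg
  Na2O: 13.29·0.1132 = 1.504 kg
LOI: 13.29·0.01310 + 40.35·0.002000 + 7.429·0.004000 + 16.52·0.01000 + 2.782·0.02340 = 0.5148 kg
batch − LOI leaves glass = 80.37 − 0.5148 = 79.86 kg (matching Σ of the oxides)
percent by weight: oxide/glass ×100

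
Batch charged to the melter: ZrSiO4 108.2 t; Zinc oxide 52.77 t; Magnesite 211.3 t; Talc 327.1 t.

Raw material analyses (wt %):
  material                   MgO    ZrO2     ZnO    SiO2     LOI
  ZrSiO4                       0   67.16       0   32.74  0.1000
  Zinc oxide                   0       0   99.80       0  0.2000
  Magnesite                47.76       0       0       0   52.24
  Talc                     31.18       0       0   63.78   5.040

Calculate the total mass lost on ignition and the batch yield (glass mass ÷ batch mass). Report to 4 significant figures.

The whole derivation carries exact precision in every operation; mid-chain values are printed, rounded to 4 significant figures, between the steps. Every reported figure is rounded a single time. Derived quantities are rebuilt using the weight values per 572.3 t of glass in full float precision (LOI, the totals, the yield, the four compositions, glass mass) exactly as printed in question or answer.
Each material's LOI contribution:
  ZrSiO4: 108.2 × 0.001000 = 0.1082 t
  Zinc oxide: 52.77 × 0.002000 = 0.1055 t
  Magnesite: 211.3 × 0.5224 = 110.4 t
  Talc: 327.1 × 0.05040 = 16.49 t
Total LOI = 127.1 t
Glass = batch − LOI = 699.4 − 127.1 = 572.3 t

LOI loss = 127.1 t; glass = 572.3 t; yield = 81.83%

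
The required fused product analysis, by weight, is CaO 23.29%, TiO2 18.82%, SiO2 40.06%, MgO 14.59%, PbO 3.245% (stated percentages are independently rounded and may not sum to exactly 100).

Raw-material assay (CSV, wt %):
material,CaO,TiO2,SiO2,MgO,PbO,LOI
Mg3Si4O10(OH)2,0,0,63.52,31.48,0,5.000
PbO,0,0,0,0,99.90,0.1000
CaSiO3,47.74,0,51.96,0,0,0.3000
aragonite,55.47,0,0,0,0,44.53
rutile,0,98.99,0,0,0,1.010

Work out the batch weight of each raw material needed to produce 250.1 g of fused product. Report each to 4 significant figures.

Values along the way are printed, rounded to 4 significant digits, when written out. The working math carries exact precision at all times. Every reported result takes exactly one rounding. All derived quantities (the totals, glass mass, the yield, the five compositions, ignition loss) are recomputed starting from the weights for 250.1 g of glass at full precision, as given in either problem or answer.
Oxide mass targets, per 250.1 g fused product:
  CaO: 23.29% × 250.1 = 58.25 g
  TiO2: 18.82% × 250.1 = 47.07 g
  SiO2: 40.06% × 250.1 = 100.2 g
  MgO: 14.59% × 250.1 = 36.49 g
  PbO: 3.245% × 250.1 = 8.116 g
Mass-balance tally per oxide with the batch weights as given, at the basis given (sum by sum, the targets are met inside rounding margins):
  CaO: 51.12·0.4774 + 61.01·0.5547 = 58.25 g (target 58.25 g)
  TiO2: 47.55·0.9899 = 47.07 g (target 47.07 g)
  SiO2: 115.9·0.6352 + 51.12·0.5196 = 100.2 g (target 100.2 g)
  MgO: 115.9·0.3148 = 36.49 g (target 36.49 g)
  PbO: 8.124·0.9990 = 8.116 g (target 8.116 g)
Glass-mass sanity pass: whole batch net of LOI = 250.1 g (oxide target masses add up to 250.1 g; basis as stated: 250.1 g — differing by rounding only).
Batch grand total — Σ batch = 283.7 g; loss to ignition Σ batch·LOI = 33.60 g; yield: glass divided by total = 88.16%.

Batch per 250.1 g fused product:
  Mg3Si4O10(OH)2: 115.9 g
  PbO: 8.124 g
  CaSiO3: 51.12 g
  aragonite: 61.01 g
  rutile: 47.55 g
Total batch = 283.7 g; LOI loss = 33.60 g; yield = 88.16%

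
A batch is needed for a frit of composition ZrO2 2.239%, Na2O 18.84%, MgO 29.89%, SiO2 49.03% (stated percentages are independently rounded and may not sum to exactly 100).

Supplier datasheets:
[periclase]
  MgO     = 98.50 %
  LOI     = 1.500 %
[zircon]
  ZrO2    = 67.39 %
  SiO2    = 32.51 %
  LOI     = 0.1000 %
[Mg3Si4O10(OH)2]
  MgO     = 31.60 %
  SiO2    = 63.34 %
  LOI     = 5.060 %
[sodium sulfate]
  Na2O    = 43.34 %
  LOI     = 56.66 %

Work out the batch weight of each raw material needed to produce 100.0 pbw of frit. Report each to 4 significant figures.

Batch per 100.0 pbw frit:
  periclase: 6.059 pbw
  zircon: 3.322 pbw
  Mg3Si4O10(OH)2: 75.70 pbw
  sodium sulfate: 43.47 pbw
Total batch = 128.6 pbw; LOI loss = 28.55 pbw; yield = 77.79%

All internal work holds exact precision at all times — intermediates are printed, with 4-significant-figure rounding, across the worked steps. A single rounding produces every reported value; the derived quantities (net glass mass, four oxide percentages, the totals, yield, ignition loss) are carried in full float precision from the batch weights for 100.0 pbw of glass, exactly as shown in the problem or the answer.
The oxide mass targets at 100.0 pbw frit:
  ZrO2: 2.239% × 100.0 = 2.239 pbw
  Na2O: 18.84% × 100.0 = 18.84 pbw
  MgO: 29.89% × 100.0 = 29.89 pbw
  SiO2: 49.03% × 100.0 = 49.03 pbw
Per-oxide balance check per the reported batch figures, per the basis as stated (oxide sums agree with the targets given rounding of the digits):
  ZrO2: 3.322·0.6739 = 2.239 pbw (target 2.239 pbw)
  Na2O: 43.47·0.4334 = 18.84 pbw (target 18.84 pbw)
  MgO: 6.059·0.9850 + 75.70·0.3160 = 29.89 pbw (target 29.89 pbw)
  SiO2: 3.322·0.3251 + 75.70·0.6334 = 49.03 pbw (target 49.03 pbw)
Auditing the glass mass value: total charge less LOI = 100.0 pbw (the targets, summed, come to 100.0 pbw; against the stated basis, 100.0 pbw — any gap is answer rounding).
Batch grand total — Σ batch = 128.6 pbw; the LOI term Σ batch·LOI equals 28.55 pbw; the yield ratio, glass ÷ batch: 77.79%.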